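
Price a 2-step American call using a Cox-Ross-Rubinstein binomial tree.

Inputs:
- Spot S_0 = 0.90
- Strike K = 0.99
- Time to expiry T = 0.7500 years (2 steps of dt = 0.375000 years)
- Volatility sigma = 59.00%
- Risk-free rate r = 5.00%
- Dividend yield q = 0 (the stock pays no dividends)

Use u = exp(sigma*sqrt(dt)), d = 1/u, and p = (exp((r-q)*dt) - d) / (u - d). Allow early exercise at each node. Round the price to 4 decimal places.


Answer: Price = V(0,0) = 0.1584

Derivation:
dt = T/N = 0.375000
u = exp(sigma*sqrt(dt)) = 1.435194; d = 1/u = 0.696770
p = (exp((r-q)*dt) - d) / (u - d) = 0.436276
Discount per step: exp(-r*dt) = 0.981425
Stock lattice S(k, i) with i counting down-moves:
  k=0: S(0,0) = 0.9000
  k=1: S(1,0) = 1.2917; S(1,1) = 0.6271
  k=2: S(2,0) = 1.8538; S(2,1) = 0.9000; S(2,2) = 0.4369
Terminal payoffs V(N, i) = max(S_T - K, 0):
  V(2,0) = 0.863803; V(2,1) = 0.000000; V(2,2) = 0.000000
Backward induction: V(k, i) = exp(-r*dt) * [p * V(k+1, i) + (1-p) * V(k+1, i+1)]; then take max(V_cont, immediate exercise) for American.
  V(1,0) = exp(-r*dt) * [p*0.863803 + (1-p)*0.000000] = 0.369856; exercise = 0.301674; V(1,0) = max -> 0.369856
  V(1,1) = exp(-r*dt) * [p*0.000000 + (1-p)*0.000000] = 0.000000; exercise = 0.000000; V(1,1) = max -> 0.000000
  V(0,0) = exp(-r*dt) * [p*0.369856 + (1-p)*0.000000] = 0.158362; exercise = 0.000000; V(0,0) = max -> 0.158362


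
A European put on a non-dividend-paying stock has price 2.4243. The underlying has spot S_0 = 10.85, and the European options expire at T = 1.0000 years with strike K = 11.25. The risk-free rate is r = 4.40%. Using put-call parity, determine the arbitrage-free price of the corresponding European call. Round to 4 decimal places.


Answer: Call price = 2.5086

Derivation:
Put-call parity: C - P = S_0 * exp(-qT) - K * exp(-rT).
S_0 * exp(-qT) = 10.8500 * 1.00000000 = 10.85000000
K * exp(-rT) = 11.2500 * 0.95695396 = 10.76573202
C = P + S*exp(-qT) - K*exp(-rT)
C = 2.4243 + 10.85000000 - 10.76573202 = 2.5086


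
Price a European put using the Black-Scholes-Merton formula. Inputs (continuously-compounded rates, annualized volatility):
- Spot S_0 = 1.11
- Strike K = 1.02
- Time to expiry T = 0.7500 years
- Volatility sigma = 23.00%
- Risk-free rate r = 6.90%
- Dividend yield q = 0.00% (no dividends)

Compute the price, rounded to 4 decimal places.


Answer: Price = 0.0302

Derivation:
d1 = (ln(S/K) + (r - q + 0.5*sigma^2) * T) / (sigma * sqrt(T)) = 0.78391559
d2 = d1 - sigma * sqrt(T) = 0.58472975
exp(-rT) = 0.94956623; exp(-qT) = 1.00000000
P = K * exp(-rT) * N(-d2) - S_0 * exp(-qT) * N(-d1)
N(-d1) = 0.21654482; N(-d2) = 0.27936472
P = 1.0200 * 0.94956623 * 0.27936472 - 1.1100 * 1.00000000 * 0.21654482 = 0.0302


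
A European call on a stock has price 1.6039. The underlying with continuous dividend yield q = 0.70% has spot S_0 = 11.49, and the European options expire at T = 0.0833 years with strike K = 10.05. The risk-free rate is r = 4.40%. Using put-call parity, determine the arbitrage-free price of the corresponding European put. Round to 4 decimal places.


Answer: Put price = 0.1338

Derivation:
Put-call parity: C - P = S_0 * exp(-qT) - K * exp(-rT).
S_0 * exp(-qT) = 11.4900 * 0.99941707 = 11.48330213
K * exp(-rT) = 10.0500 * 0.99634151 = 10.01323216
P = C - S*exp(-qT) + K*exp(-rT)
P = 1.6039 - 11.48330213 + 10.01323216 = 0.1338


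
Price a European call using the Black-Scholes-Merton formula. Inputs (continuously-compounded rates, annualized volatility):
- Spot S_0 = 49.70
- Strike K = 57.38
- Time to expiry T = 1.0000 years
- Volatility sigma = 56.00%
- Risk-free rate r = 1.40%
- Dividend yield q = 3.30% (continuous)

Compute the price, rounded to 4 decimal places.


Answer: Price = 7.7630

Derivation:
d1 = (ln(S/K) + (r - q + 0.5*sigma^2) * T) / (sigma * sqrt(T)) = -0.01051942
d2 = d1 - sigma * sqrt(T) = -0.57051942
exp(-rT) = 0.98609754; exp(-qT) = 0.96753856
C = S_0 * exp(-qT) * N(d1) - K * exp(-rT) * N(d2)
N(d1) = 0.49580343; N(d2) = 0.28416273
C = 49.7000 * 0.96753856 * 0.49580343 - 57.3800 * 0.98609754 * 0.28416273 = 7.7630


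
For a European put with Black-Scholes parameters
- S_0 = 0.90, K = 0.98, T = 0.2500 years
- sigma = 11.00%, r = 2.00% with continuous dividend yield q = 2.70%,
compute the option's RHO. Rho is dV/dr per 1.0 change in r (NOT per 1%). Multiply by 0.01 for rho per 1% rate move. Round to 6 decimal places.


d1 = -1.5526419698; d2 = -1.6076419698
phi(d1) = 0.1195181452; exp(-qT) = 0.9932727301; exp(-rT) = 0.9950124792
N(-d2) = 0.9460431927
Rho = -K*T*exp(-rT)*N(-d2) = -0.9800 * 0.2500 * 0.9950124792 * 0.9460431927 = -0.230625

Answer: Rho = -0.230625


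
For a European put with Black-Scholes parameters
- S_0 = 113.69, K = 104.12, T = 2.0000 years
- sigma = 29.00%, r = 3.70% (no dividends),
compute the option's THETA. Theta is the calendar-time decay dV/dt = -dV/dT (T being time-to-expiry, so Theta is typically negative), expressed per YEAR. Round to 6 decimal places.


d1 = 0.5998980941; d2 = 0.1897761610
phi(d1) = 0.3332449763; exp(-qT) = 1.0000000000; exp(-rT) = 0.9286716938
Theta = -S*exp(-qT)*phi(d1)*sigma/(2*sqrt(T)) + r*K*exp(-rT)*N(-d2) - q*S*exp(-qT)*N(-d1)
N(-d1) = 0.2742870763; N(-d2) = 0.4247422686; sqrt(T) = 1.4142135624
Term 1 = -113.6900 * 1.0000000000 * 0.3332449763 * 0.2900 / (2 * 1.4142135624) = -3.8845335971
Term 2 = 0.0370 * 104.1200 * 0.9286716938 * 0.4247422686 = 1.5195800183
Term 3 = 0 (no dividend yield, q = 0)
Theta = -3.8845335971 + (1.5195800183) + (0.0000000000) = -2.364954

Answer: Theta = -2.364954


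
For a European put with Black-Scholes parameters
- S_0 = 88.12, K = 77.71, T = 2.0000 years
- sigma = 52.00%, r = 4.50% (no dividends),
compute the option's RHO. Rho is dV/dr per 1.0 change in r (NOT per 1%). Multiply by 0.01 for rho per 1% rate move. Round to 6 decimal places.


d1 = 0.6610300344; d2 = -0.0743610180
phi(d1) = 0.3206455773; exp(-qT) = 1.0000000000; exp(-rT) = 0.9139311853
N(-d2) = 0.5296384370
Rho = -K*T*exp(-rT)*N(-d2) = -77.7100 * 2.0000 * 0.9139311853 * 0.5296384370 = -75.231530

Answer: Rho = -75.231530


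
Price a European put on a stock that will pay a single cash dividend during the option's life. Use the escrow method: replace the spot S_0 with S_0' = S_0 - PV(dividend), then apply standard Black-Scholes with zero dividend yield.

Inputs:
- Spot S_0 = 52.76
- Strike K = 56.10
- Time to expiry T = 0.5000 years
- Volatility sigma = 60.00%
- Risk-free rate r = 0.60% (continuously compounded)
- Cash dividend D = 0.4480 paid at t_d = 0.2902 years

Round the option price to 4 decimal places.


Answer: Price = 11.0130

Derivation:
PV(D) = D * exp(-r * t_d) = 0.4480 * 0.99826032 = 0.44722062
S_0' = S_0 - PV(D) = 52.7600 - 0.44722062 = 52.31277938
d1 = (ln(S_0'/K) + (r + sigma^2/2)*T) / (sigma*sqrt(T)) = 0.05445872
d2 = d1 - sigma*sqrt(T) = -0.36980535
exp(-rT) = 0.99700450
N(-d1) = 0.47828485; N(-d2) = 0.64423624
P = K * exp(-rT) * N(-d2) - S_0' * N(-d1) = 56.1000 * 0.99700450 * 0.64423624 - 52.31277938 * 0.47828485 = 11.0130


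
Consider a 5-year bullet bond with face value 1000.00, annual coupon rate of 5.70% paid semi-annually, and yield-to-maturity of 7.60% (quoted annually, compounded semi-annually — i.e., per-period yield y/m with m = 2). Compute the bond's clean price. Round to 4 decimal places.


Answer: Price = 922.1736

Derivation:
Coupon per period c = face * coupon_rate / m = 28.500000
Periods per year m = 2; per-period yield y/m = 0.038000
Number of cashflows N = 10
Cashflows (t years, CF_t, discount factor 1/(1+y/m)^(m*t), PV):
  t = 0.5000: CF_t = 28.500000, DF = 0.963391, PV = 27.456647
  t = 1.0000: CF_t = 28.500000, DF = 0.928122, PV = 26.451491
  t = 1.5000: CF_t = 28.500000, DF = 0.894145, PV = 25.483132
  t = 2.0000: CF_t = 28.500000, DF = 0.861411, PV = 24.550223
  t = 2.5000: CF_t = 28.500000, DF = 0.829876, PV = 23.651467
  t = 3.0000: CF_t = 28.500000, DF = 0.799495, PV = 22.785614
  t = 3.5000: CF_t = 28.500000, DF = 0.770227, PV = 21.951459
  t = 4.0000: CF_t = 28.500000, DF = 0.742030, PV = 21.147841
  t = 4.5000: CF_t = 28.500000, DF = 0.714865, PV = 20.373642
  t = 5.0000: CF_t = 1028.500000, DF = 0.688694, PV = 708.322049
Price P = sum_t PV_t = 922.173566


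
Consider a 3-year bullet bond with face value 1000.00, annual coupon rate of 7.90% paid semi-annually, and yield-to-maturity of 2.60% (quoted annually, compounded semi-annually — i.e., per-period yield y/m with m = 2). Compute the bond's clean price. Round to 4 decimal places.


Coupon per period c = face * coupon_rate / m = 39.500000
Periods per year m = 2; per-period yield y/m = 0.013000
Number of cashflows N = 6
Cashflows (t years, CF_t, discount factor 1/(1+y/m)^(m*t), PV):
  t = 0.5000: CF_t = 39.500000, DF = 0.987167, PV = 38.993090
  t = 1.0000: CF_t = 39.500000, DF = 0.974498, PV = 38.492685
  t = 1.5000: CF_t = 39.500000, DF = 0.961992, PV = 37.998702
  t = 2.0000: CF_t = 39.500000, DF = 0.949647, PV = 37.511058
  t = 2.5000: CF_t = 39.500000, DF = 0.937460, PV = 37.029672
  t = 3.0000: CF_t = 1039.500000, DF = 0.925429, PV = 961.983940
Price P = sum_t PV_t = 1152.009147

Answer: Price = 1152.0091


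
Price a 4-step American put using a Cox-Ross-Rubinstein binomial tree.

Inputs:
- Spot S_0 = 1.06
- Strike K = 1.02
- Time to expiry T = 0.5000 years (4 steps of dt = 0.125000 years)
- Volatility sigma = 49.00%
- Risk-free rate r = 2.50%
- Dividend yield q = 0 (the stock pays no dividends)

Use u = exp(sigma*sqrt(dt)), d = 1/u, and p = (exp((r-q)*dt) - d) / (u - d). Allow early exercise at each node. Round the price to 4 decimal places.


dt = T/N = 0.125000
u = exp(sigma*sqrt(dt)) = 1.189153; d = 1/u = 0.840935
p = (exp((r-q)*dt) - d) / (u - d) = 0.465786
Discount per step: exp(-r*dt) = 0.996880
Stock lattice S(k, i) with i counting down-moves:
  k=0: S(0,0) = 1.0600
  k=1: S(1,0) = 1.2605; S(1,1) = 0.8914
  k=2: S(2,0) = 1.4989; S(2,1) = 1.0600; S(2,2) = 0.7496
  k=3: S(3,0) = 1.7825; S(3,1) = 1.2605; S(3,2) = 0.8914; S(3,3) = 0.6304
  k=4: S(4,0) = 2.1196; S(4,1) = 1.4989; S(4,2) = 1.0600; S(4,3) = 0.7496; S(4,4) = 0.5301
Terminal payoffs V(N, i) = max(K - S_T, 0):
  V(4,0) = 0.000000; V(4,1) = 0.000000; V(4,2) = 0.000000; V(4,3) = 0.270398; V(4,4) = 0.489903
Backward induction: V(k, i) = exp(-r*dt) * [p * V(k+1, i) + (1-p) * V(k+1, i+1)]; then take max(V_cont, immediate exercise) for American.
  V(3,0) = exp(-r*dt) * [p*0.000000 + (1-p)*0.000000] = 0.000000; exercise = 0.000000; V(3,0) = max -> 0.000000
  V(3,1) = exp(-r*dt) * [p*0.000000 + (1-p)*0.000000] = 0.000000; exercise = 0.000000; V(3,1) = max -> 0.000000
  V(3,2) = exp(-r*dt) * [p*0.000000 + (1-p)*0.270398] = 0.144000; exercise = 0.128609; V(3,2) = max -> 0.144000
  V(3,3) = exp(-r*dt) * [p*0.270398 + (1-p)*0.489903] = 0.386451; exercise = 0.389634; V(3,3) = max -> 0.389634
  V(2,0) = exp(-r*dt) * [p*0.000000 + (1-p)*0.000000] = 0.000000; exercise = 0.000000; V(2,0) = max -> 0.000000
  V(2,1) = exp(-r*dt) * [p*0.000000 + (1-p)*0.144000] = 0.076687; exercise = 0.000000; V(2,1) = max -> 0.076687
  V(2,2) = exp(-r*dt) * [p*0.144000 + (1-p)*0.389634] = 0.274362; exercise = 0.270398; V(2,2) = max -> 0.274362
  V(1,0) = exp(-r*dt) * [p*0.000000 + (1-p)*0.076687] = 0.040839; exercise = 0.000000; V(1,0) = max -> 0.040839
  V(1,1) = exp(-r*dt) * [p*0.076687 + (1-p)*0.274362] = 0.181719; exercise = 0.128609; V(1,1) = max -> 0.181719
  V(0,0) = exp(-r*dt) * [p*0.040839 + (1-p)*0.181719] = 0.115737; exercise = 0.000000; V(0,0) = max -> 0.115737

Answer: Price = V(0,0) = 0.1157


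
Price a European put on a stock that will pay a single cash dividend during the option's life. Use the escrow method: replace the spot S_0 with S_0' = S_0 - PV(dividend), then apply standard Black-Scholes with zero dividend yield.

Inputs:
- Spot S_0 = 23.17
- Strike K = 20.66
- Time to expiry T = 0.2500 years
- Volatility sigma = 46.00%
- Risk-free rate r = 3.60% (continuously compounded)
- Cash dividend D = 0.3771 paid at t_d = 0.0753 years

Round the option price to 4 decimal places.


Answer: Price = 1.0317

Derivation:
PV(D) = D * exp(-r * t_d) = 0.3771 * 0.99729287 = 0.37607914
S_0' = S_0 - PV(D) = 23.1700 - 0.37607914 = 22.79392086
d1 = (ln(S_0'/K) + (r + sigma^2/2)*T) / (sigma*sqrt(T)) = 0.58149742
d2 = d1 - sigma*sqrt(T) = 0.35149742
exp(-rT) = 0.99104038
N(-d1) = 0.28045263; N(-d2) = 0.36260760
P = K * exp(-rT) * N(-d2) - S_0' * N(-d1) = 20.6600 * 0.99104038 * 0.36260760 - 22.79392086 * 0.28045263 = 1.0317


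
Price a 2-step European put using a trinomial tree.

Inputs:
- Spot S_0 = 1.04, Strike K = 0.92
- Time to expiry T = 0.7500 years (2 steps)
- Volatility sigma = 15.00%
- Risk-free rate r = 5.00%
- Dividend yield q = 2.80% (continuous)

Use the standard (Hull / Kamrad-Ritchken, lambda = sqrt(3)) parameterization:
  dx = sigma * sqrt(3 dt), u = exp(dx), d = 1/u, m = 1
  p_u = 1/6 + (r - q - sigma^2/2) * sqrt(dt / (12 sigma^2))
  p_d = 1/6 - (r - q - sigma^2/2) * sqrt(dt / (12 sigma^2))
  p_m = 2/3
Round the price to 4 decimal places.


dt = T/N = 0.375000; dx = sigma*sqrt(3*dt) = 0.159099
u = exp(dx) = 1.172454; d = 1/u = 0.852912
p_u = 0.179336, p_m = 0.666667, p_d = 0.153998
Discount per step: exp(-r*dt) = 0.981425
Stock lattice S(k, j) with j the centered position index:
  k=0: S(0,+0) = 1.0400
  k=1: S(1,-1) = 0.8870; S(1,+0) = 1.0400; S(1,+1) = 1.2194
  k=2: S(2,-2) = 0.7566; S(2,-1) = 0.8870; S(2,+0) = 1.0400; S(2,+1) = 1.2194; S(2,+2) = 1.4296
Terminal payoffs V(N, j) = max(K - S_T, 0):
  V(2,-2) = 0.163443; V(2,-1) = 0.032972; V(2,+0) = 0.000000; V(2,+1) = 0.000000; V(2,+2) = 0.000000
Backward induction: V(k, j) = exp(-r*dt) * [p_u * V(k+1, j+1) + p_m * V(k+1, j) + p_d * V(k+1, j-1)]
  V(1,-1) = exp(-r*dt) * [p_u*0.000000 + p_m*0.032972 + p_d*0.163443] = 0.046275
  V(1,+0) = exp(-r*dt) * [p_u*0.000000 + p_m*0.000000 + p_d*0.032972] = 0.004983
  V(1,+1) = exp(-r*dt) * [p_u*0.000000 + p_m*0.000000 + p_d*0.000000] = 0.000000
  V(0,+0) = exp(-r*dt) * [p_u*0.000000 + p_m*0.004983 + p_d*0.046275] = 0.010254

Answer: Price = V(0,0) = 0.0103


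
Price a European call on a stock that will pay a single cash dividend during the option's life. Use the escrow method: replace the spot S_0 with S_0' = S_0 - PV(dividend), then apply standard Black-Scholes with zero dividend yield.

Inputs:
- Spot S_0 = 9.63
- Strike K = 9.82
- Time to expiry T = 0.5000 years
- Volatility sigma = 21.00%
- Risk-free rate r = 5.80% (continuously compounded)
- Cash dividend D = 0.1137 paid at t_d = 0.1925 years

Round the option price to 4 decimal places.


Answer: Price = 0.5531

Derivation:
PV(D) = D * exp(-r * t_d) = 0.1137 * 0.98889710 = 0.11243760
S_0' = S_0 - PV(D) = 9.6300 - 0.11243760 = 9.51756240
d1 = (ln(S_0'/K) + (r + sigma^2/2)*T) / (sigma*sqrt(T)) = 0.05887602
d2 = d1 - sigma*sqrt(T) = -0.08961640
exp(-rT) = 0.97141646
N(d1) = 0.52347457; N(d2) = 0.46429602
C = S_0' * N(d1) - K * exp(-rT) * N(d2) = 9.51756240 * 0.52347457 - 9.8200 * 0.97141646 * 0.46429602 = 0.5531


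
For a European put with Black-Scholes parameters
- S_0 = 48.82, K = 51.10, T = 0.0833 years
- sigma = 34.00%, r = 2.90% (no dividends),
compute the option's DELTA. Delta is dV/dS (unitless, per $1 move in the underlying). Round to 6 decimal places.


d1 = -0.3914605722; d2 = -0.4895904861
phi(d1) = 0.3695167445; exp(-qT) = 1.0000000000; exp(-rT) = 0.9975872155
N(-d1) = 0.6522715866
Delta = -exp(-qT) * N(-d1) = -1.0000000000 * 0.6522715866 = -0.652272

Answer: Delta = -0.652272


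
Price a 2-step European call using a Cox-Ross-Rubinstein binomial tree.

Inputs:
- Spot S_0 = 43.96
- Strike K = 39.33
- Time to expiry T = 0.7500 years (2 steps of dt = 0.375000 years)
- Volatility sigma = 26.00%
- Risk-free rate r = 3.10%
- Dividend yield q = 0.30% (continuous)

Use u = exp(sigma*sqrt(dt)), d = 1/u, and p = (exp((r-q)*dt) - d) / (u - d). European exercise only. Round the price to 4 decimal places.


Answer: Price = V(0,0) = 7.2810

Derivation:
dt = T/N = 0.375000
u = exp(sigma*sqrt(dt)) = 1.172592; d = 1/u = 0.852811
p = (exp((r-q)*dt) - d) / (u - d) = 0.493288
Discount per step: exp(-r*dt) = 0.988442
Stock lattice S(k, i) with i counting down-moves:
  k=0: S(0,0) = 43.9600
  k=1: S(1,0) = 51.5472; S(1,1) = 37.4896
  k=2: S(2,0) = 60.4438; S(2,1) = 43.9600; S(2,2) = 31.9716
Terminal payoffs V(N, i) = max(S_T - K, 0):
  V(2,0) = 21.113787; V(2,1) = 4.630000; V(2,2) = 0.000000
Backward induction: V(k, i) = exp(-r*dt) * [p * V(k+1, i) + (1-p) * V(k+1, i+1)].
  V(1,0) = exp(-r*dt) * [p*21.113787 + (1-p)*4.630000] = 12.613758
  V(1,1) = exp(-r*dt) * [p*4.630000 + (1-p)*0.000000] = 2.257525
  V(0,0) = exp(-r*dt) * [p*12.613758 + (1-p)*2.257525] = 7.280991


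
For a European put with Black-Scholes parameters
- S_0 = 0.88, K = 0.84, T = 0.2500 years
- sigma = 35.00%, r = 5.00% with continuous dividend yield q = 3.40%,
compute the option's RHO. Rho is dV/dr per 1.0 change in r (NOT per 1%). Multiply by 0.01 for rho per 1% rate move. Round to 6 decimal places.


Answer: Rho = -0.087162

Derivation:
d1 = 0.3761858036; d2 = 0.2011858036
phi(d1) = 0.3716895141; exp(-qT) = 0.9915360229; exp(-rT) = 0.9875778005
N(-d2) = 0.4202766458
Rho = -K*T*exp(-rT)*N(-d2) = -0.8400 * 0.2500 * 0.9875778005 * 0.4202766458 = -0.087162


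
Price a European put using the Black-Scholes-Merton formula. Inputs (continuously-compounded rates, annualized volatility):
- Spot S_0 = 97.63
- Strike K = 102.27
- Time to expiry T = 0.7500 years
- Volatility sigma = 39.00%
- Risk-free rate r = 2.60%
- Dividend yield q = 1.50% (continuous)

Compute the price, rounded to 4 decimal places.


d1 = (ln(S/K) + (r - q + 0.5*sigma^2) * T) / (sigma * sqrt(T)) = 0.05582814
d2 = d1 - sigma * sqrt(T) = -0.28192177
exp(-rT) = 0.98068890; exp(-qT) = 0.98881304
P = K * exp(-rT) * N(-d2) - S_0 * exp(-qT) * N(-d1)
N(-d1) = 0.47773936; N(-d2) = 0.61099825
P = 102.2700 * 0.98068890 * 0.61099825 - 97.6300 * 0.98881304 * 0.47773936 = 15.1602

Answer: Price = 15.1602


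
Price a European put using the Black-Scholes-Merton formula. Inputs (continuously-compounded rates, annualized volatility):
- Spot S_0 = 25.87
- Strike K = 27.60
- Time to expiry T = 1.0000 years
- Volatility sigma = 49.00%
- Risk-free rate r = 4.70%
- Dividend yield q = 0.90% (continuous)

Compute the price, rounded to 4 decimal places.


d1 = (ln(S/K) + (r - q + 0.5*sigma^2) * T) / (sigma * sqrt(T)) = 0.19044535
d2 = d1 - sigma * sqrt(T) = -0.29955465
exp(-rT) = 0.95408740; exp(-qT) = 0.99104038
P = K * exp(-rT) * N(-d2) - S_0 * exp(-qT) * N(-d1)
N(-d1) = 0.42448008; N(-d2) = 0.61774156
P = 27.6000 * 0.95408740 * 0.61774156 - 25.8700 * 0.99104038 * 0.42448008 = 5.3840

Answer: Price = 5.3840


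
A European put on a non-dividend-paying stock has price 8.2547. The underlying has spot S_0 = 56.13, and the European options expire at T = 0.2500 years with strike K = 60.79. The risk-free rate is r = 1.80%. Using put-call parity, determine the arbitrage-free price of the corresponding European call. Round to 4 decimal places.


Put-call parity: C - P = S_0 * exp(-qT) - K * exp(-rT).
S_0 * exp(-qT) = 56.1300 * 1.00000000 = 56.13000000
K * exp(-rT) = 60.7900 * 0.99551011 = 60.51705958
C = P + S*exp(-qT) - K*exp(-rT)
C = 8.2547 + 56.13000000 - 60.51705958 = 3.8676

Answer: Call price = 3.8676


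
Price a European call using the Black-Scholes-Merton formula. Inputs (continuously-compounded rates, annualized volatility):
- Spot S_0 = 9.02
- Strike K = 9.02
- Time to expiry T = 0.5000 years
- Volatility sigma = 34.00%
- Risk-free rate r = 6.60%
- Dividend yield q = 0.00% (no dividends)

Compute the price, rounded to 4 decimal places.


d1 = (ln(S/K) + (r - q + 0.5*sigma^2) * T) / (sigma * sqrt(T)) = 0.25747006
d2 = d1 - sigma * sqrt(T) = 0.01705375
exp(-rT) = 0.96753856; exp(-qT) = 1.00000000
C = S_0 * exp(-qT) * N(d1) - K * exp(-rT) * N(d2)
N(d1) = 0.60159204; N(d2) = 0.50680313
C = 9.0200 * 1.00000000 * 0.60159204 - 9.0200 * 0.96753856 * 0.50680313 = 1.0034

Answer: Price = 1.0034


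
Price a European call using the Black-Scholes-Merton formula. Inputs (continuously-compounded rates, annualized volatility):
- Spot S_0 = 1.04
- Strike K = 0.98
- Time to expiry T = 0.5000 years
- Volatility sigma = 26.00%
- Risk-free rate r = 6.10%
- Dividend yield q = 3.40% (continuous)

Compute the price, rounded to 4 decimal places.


Answer: Price = 0.1138

Derivation:
d1 = (ln(S/K) + (r - q + 0.5*sigma^2) * T) / (sigma * sqrt(T)) = 0.48857500
d2 = d1 - sigma * sqrt(T) = 0.30472723
exp(-rT) = 0.96996043; exp(-qT) = 0.98314368
C = S_0 * exp(-qT) * N(d1) - K * exp(-rT) * N(d2)
N(d1) = 0.68742869; N(d2) = 0.61971305
C = 1.0400 * 0.98314368 * 0.68742869 - 0.9800 * 0.96996043 * 0.61971305 = 0.1138


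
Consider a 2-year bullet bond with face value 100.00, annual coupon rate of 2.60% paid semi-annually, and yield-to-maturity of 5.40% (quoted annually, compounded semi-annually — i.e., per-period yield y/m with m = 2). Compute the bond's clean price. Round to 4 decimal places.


Coupon per period c = face * coupon_rate / m = 1.300000
Periods per year m = 2; per-period yield y/m = 0.027000
Number of cashflows N = 4
Cashflows (t years, CF_t, discount factor 1/(1+y/m)^(m*t), PV):
  t = 0.5000: CF_t = 1.300000, DF = 0.973710, PV = 1.265823
  t = 1.0000: CF_t = 1.300000, DF = 0.948111, PV = 1.232544
  t = 1.5000: CF_t = 1.300000, DF = 0.923185, PV = 1.200140
  t = 2.0000: CF_t = 101.300000, DF = 0.898914, PV = 91.060005
Price P = sum_t PV_t = 94.758512

Answer: Price = 94.7585


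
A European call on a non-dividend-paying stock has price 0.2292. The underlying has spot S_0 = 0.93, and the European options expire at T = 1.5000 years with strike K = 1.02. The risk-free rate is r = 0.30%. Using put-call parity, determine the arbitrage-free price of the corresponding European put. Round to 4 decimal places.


Put-call parity: C - P = S_0 * exp(-qT) - K * exp(-rT).
S_0 * exp(-qT) = 0.9300 * 1.00000000 = 0.93000000
K * exp(-rT) = 1.0200 * 0.99551011 = 1.01542031
P = C - S*exp(-qT) + K*exp(-rT)
P = 0.2292 - 0.93000000 + 1.01542031 = 0.3146

Answer: Put price = 0.3146


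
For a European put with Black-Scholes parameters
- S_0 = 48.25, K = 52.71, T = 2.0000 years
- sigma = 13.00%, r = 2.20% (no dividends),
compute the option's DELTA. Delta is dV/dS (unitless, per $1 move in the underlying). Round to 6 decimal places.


d1 = -0.1496312091; d2 = -0.3334789722
phi(d1) = 0.3945011267; exp(-qT) = 1.0000000000; exp(-rT) = 0.9569539575
N(-d1) = 0.5594722080
Delta = -exp(-qT) * N(-d1) = -1.0000000000 * 0.5594722080 = -0.559472

Answer: Delta = -0.559472


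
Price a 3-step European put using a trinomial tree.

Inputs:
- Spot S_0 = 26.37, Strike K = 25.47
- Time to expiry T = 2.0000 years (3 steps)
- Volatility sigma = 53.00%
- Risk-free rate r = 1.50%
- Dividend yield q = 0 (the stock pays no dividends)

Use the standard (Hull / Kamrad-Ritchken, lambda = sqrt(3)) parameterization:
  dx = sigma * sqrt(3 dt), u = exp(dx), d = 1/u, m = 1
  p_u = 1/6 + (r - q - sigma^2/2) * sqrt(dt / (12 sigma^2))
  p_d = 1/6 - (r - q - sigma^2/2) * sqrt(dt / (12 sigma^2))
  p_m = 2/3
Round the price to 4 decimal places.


dt = T/N = 0.666667; dx = sigma*sqrt(3*dt) = 0.749533
u = exp(dx) = 2.116012; d = 1/u = 0.472587
p_u = 0.110876, p_m = 0.666667, p_d = 0.222457
Discount per step: exp(-r*dt) = 0.990050
Stock lattice S(k, j) with j the centered position index:
  k=0: S(0,+0) = 26.3700
  k=1: S(1,-1) = 12.4621; S(1,+0) = 26.3700; S(1,+1) = 55.7992
  k=2: S(2,-2) = 5.8894; S(2,-1) = 12.4621; S(2,+0) = 26.3700; S(2,+1) = 55.7992; S(2,+2) = 118.0719
  k=3: S(3,-3) = 2.7833; S(3,-2) = 5.8894; S(3,-1) = 12.4621; S(3,+0) = 26.3700; S(3,+1) = 55.7992; S(3,+2) = 118.0719; S(3,+3) = 249.8415
Terminal payoffs V(N, j) = max(K - S_T, 0):
  V(3,-3) = 22.686727; V(3,-2) = 19.580562; V(3,-1) = 13.007878; V(3,+0) = 0.000000; V(3,+1) = 0.000000; V(3,+2) = 0.000000; V(3,+3) = 0.000000
Backward induction: V(k, j) = exp(-r*dt) * [p_u * V(k+1, j+1) + p_m * V(k+1, j) + p_d * V(k+1, j-1)]
  V(2,-2) = exp(-r*dt) * [p_u*13.007878 + p_m*19.580562 + p_d*22.686727] = 19.348340
  V(2,-1) = exp(-r*dt) * [p_u*0.000000 + p_m*13.007878 + p_d*19.580562] = 12.898122
  V(2,+0) = exp(-r*dt) * [p_u*0.000000 + p_m*0.000000 + p_d*13.007878] = 2.864900
  V(2,+1) = exp(-r*dt) * [p_u*0.000000 + p_m*0.000000 + p_d*0.000000] = 0.000000
  V(2,+2) = exp(-r*dt) * [p_u*0.000000 + p_m*0.000000 + p_d*0.000000] = 0.000000
  V(1,-1) = exp(-r*dt) * [p_u*2.864900 + p_m*12.898122 + p_d*19.348340] = 13.089024
  V(1,+0) = exp(-r*dt) * [p_u*0.000000 + p_m*2.864900 + p_d*12.898122] = 4.731656
  V(1,+1) = exp(-r*dt) * [p_u*0.000000 + p_m*0.000000 + p_d*2.864900] = 0.630976
  V(0,+0) = exp(-r*dt) * [p_u*0.630976 + p_m*4.731656 + p_d*13.089024] = 6.075086

Answer: Price = V(0,0) = 6.0751


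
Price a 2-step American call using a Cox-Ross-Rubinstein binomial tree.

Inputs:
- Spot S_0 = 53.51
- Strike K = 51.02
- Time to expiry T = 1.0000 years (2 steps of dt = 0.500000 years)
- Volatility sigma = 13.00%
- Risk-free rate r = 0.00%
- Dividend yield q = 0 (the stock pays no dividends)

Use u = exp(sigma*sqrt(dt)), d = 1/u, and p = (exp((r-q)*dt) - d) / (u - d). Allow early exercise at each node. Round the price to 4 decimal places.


Answer: Price = V(0,0) = 4.2667

Derivation:
dt = T/N = 0.500000
u = exp(sigma*sqrt(dt)) = 1.096281; d = 1/u = 0.912175
p = (exp((r-q)*dt) - d) / (u - d) = 0.477035
Discount per step: exp(-r*dt) = 1.000000
Stock lattice S(k, i) with i counting down-moves:
  k=0: S(0,0) = 53.5100
  k=1: S(1,0) = 58.6620; S(1,1) = 48.8105
  k=2: S(2,0) = 64.3101; S(2,1) = 53.5100; S(2,2) = 44.5237
Terminal payoffs V(N, i) = max(S_T - K, 0):
  V(2,0) = 13.290076; V(2,1) = 2.490000; V(2,2) = 0.000000
Backward induction: V(k, i) = exp(-r*dt) * [p * V(k+1, i) + (1-p) * V(k+1, i+1)]; then take max(V_cont, immediate exercise) for American.
  V(1,0) = exp(-r*dt) * [p*13.290076 + (1-p)*2.490000] = 7.642016; exercise = 7.642016; V(1,0) = max -> 7.642016
  V(1,1) = exp(-r*dt) * [p*2.490000 + (1-p)*0.000000] = 1.187818; exercise = 0.000000; V(1,1) = max -> 1.187818
  V(0,0) = exp(-r*dt) * [p*7.642016 + (1-p)*1.187818] = 4.266698; exercise = 2.490000; V(0,0) = max -> 4.266698


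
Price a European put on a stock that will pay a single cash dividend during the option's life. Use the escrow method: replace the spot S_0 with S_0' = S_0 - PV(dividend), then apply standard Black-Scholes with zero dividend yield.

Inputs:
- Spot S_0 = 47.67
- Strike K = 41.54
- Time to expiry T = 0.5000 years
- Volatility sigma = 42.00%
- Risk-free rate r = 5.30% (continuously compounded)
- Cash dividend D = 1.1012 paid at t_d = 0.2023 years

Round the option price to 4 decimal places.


Answer: Price = 2.6368

Derivation:
PV(D) = D * exp(-r * t_d) = 1.1012 * 0.98933537 = 1.08945611
S_0' = S_0 - PV(D) = 47.6700 - 1.08945611 = 46.58054389
d1 = (ln(S_0'/K) + (r + sigma^2/2)*T) / (sigma*sqrt(T)) = 0.62335208
d2 = d1 - sigma*sqrt(T) = 0.32636723
exp(-rT) = 0.97384804
N(-d1) = 0.26652659; N(-d2) = 0.37207326
P = K * exp(-rT) * N(-d2) - S_0' * N(-d1) = 41.5400 * 0.97384804 * 0.37207326 - 46.58054389 * 0.26652659 = 2.6368


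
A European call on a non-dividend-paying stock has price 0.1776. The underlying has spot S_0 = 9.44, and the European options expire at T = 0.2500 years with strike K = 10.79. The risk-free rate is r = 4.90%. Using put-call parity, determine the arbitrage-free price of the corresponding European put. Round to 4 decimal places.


Put-call parity: C - P = S_0 * exp(-qT) - K * exp(-rT).
S_0 * exp(-qT) = 9.4400 * 1.00000000 = 9.44000000
K * exp(-rT) = 10.7900 * 0.98782473 = 10.65862879
P = C - S*exp(-qT) + K*exp(-rT)
P = 0.1776 - 9.44000000 + 10.65862879 = 1.3962

Answer: Put price = 1.3962


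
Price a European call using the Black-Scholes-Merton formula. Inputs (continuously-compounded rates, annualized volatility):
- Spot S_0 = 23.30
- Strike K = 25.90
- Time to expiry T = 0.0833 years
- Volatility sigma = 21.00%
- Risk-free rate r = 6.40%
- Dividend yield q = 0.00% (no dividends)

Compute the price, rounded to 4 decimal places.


d1 = (ln(S/K) + (r - q + 0.5*sigma^2) * T) / (sigma * sqrt(T)) = -1.62716067
d2 = d1 - sigma * sqrt(T) = -1.68777032
exp(-rT) = 0.99468299; exp(-qT) = 1.00000000
C = S_0 * exp(-qT) * N(d1) - K * exp(-rT) * N(d2)
N(d1) = 0.05185149; N(d2) = 0.04572766
C = 23.3000 * 1.00000000 * 0.05185149 - 25.9000 * 0.99468299 * 0.04572766 = 0.0301

Answer: Price = 0.0301


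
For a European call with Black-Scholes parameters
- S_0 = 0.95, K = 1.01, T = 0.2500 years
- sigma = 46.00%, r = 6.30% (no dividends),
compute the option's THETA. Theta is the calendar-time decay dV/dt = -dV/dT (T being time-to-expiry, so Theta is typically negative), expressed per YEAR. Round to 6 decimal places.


d1 = -0.0827983706; d2 = -0.3127983706
phi(d1) = 0.3975771331; exp(-qT) = 1.0000000000; exp(-rT) = 0.9843733826
Theta = -S*exp(-qT)*phi(d1)*sigma/(2*sqrt(T)) - r*K*exp(-rT)*N(d2) + q*S*exp(-qT)*N(d1)
N(d1) = 0.4670059324; N(d2) = 0.3772169267; sqrt(T) = 0.5000000000
Term 1 = -0.9500 * 1.0000000000 * 0.3975771331 * 0.4600 / (2 * 0.5000000000) = -0.1737412072
Term 2 = -0.0630 * 1.0100 * 0.9843733826 * 0.3772169267 = -0.0236272381
Term 3 = 0 (no dividend yield, q = 0)
Theta = -0.1737412072 + (-0.0236272381) + (0.0000000000) = -0.197368

Answer: Theta = -0.197368


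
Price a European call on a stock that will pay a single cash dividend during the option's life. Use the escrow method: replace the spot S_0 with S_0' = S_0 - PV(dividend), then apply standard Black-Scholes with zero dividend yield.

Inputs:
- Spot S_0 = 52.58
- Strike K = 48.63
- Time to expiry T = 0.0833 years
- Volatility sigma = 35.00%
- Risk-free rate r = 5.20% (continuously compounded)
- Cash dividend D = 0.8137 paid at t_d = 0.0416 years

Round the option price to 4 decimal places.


PV(D) = D * exp(-r * t_d) = 0.8137 * 0.99783914 = 0.81194171
S_0' = S_0 - PV(D) = 52.5800 - 0.81194171 = 51.76805829
d1 = (ln(S_0'/K) + (r + sigma^2/2)*T) / (sigma*sqrt(T)) = 0.71242538
d2 = d1 - sigma*sqrt(T) = 0.61140929
exp(-rT) = 0.99567777
N(d1) = 0.76189930; N(d2) = 0.72953567
C = S_0' * N(d1) - K * exp(-rT) * N(d2) = 51.76805829 * 0.76189930 - 48.6300 * 0.99567777 * 0.72953567 = 4.1181

Answer: Price = 4.1181


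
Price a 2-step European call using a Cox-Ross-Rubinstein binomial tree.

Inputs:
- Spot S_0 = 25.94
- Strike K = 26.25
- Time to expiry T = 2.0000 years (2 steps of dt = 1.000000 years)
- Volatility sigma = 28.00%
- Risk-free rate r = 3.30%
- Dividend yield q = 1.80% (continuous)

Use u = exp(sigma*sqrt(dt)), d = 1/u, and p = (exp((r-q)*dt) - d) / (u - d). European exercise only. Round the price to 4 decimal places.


Answer: Price = V(0,0) = 3.7480

Derivation:
dt = T/N = 1.000000
u = exp(sigma*sqrt(dt)) = 1.323130; d = 1/u = 0.755784
p = (exp((r-q)*dt) - d) / (u - d) = 0.457092
Discount per step: exp(-r*dt) = 0.967539
Stock lattice S(k, i) with i counting down-moves:
  k=0: S(0,0) = 25.9400
  k=1: S(1,0) = 34.3220; S(1,1) = 19.6050
  k=2: S(2,0) = 45.4124; S(2,1) = 25.9400; S(2,2) = 14.8172
Terminal payoffs V(N, i) = max(S_T - K, 0):
  V(2,0) = 19.162445; V(2,1) = 0.000000; V(2,2) = 0.000000
Backward induction: V(k, i) = exp(-r*dt) * [p * V(k+1, i) + (1-p) * V(k+1, i+1)].
  V(1,0) = exp(-r*dt) * [p*19.162445 + (1-p)*0.000000] = 8.474670
  V(1,1) = exp(-r*dt) * [p*0.000000 + (1-p)*0.000000] = 0.000000
  V(0,0) = exp(-r*dt) * [p*8.474670 + (1-p)*0.000000] = 3.747957


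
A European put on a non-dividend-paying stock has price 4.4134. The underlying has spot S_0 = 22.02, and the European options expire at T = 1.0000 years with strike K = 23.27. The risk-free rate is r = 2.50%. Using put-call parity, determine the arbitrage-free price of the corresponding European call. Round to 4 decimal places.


Put-call parity: C - P = S_0 * exp(-qT) - K * exp(-rT).
S_0 * exp(-qT) = 22.0200 * 1.00000000 = 22.02000000
K * exp(-rT) = 23.2700 * 0.97530991 = 22.69546165
C = P + S*exp(-qT) - K*exp(-rT)
C = 4.4134 + 22.02000000 - 22.69546165 = 3.7379

Answer: Call price = 3.7379


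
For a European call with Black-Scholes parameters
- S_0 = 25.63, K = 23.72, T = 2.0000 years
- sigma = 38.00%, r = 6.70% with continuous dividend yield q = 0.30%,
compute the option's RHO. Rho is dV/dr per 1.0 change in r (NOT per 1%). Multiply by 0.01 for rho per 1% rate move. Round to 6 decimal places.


d1 = 0.6509940737; d2 = 0.1135929200
phi(d1) = 0.3227635797; exp(-qT) = 0.9940179641; exp(-rT) = 0.8745900646
N(d2) = 0.5452197500
Rho = K*T*exp(-rT)*N(d2) = 23.7200 * 2.0000 * 0.8745900646 * 0.5452197500 = 22.621469

Answer: Rho = 22.621469


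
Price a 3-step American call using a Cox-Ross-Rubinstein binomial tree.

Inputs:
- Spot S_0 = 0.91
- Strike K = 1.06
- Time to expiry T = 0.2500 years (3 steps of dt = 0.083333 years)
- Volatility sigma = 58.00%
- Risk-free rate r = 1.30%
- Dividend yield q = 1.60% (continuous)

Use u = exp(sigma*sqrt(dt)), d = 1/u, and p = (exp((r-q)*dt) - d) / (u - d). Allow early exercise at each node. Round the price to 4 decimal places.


dt = T/N = 0.083333
u = exp(sigma*sqrt(dt)) = 1.182264; d = 1/u = 0.845834
p = (exp((r-q)*dt) - d) / (u - d) = 0.457497
Discount per step: exp(-r*dt) = 0.998917
Stock lattice S(k, i) with i counting down-moves:
  k=0: S(0,0) = 0.9100
  k=1: S(1,0) = 1.0759; S(1,1) = 0.7697
  k=2: S(2,0) = 1.2720; S(2,1) = 0.9100; S(2,2) = 0.6510
  k=3: S(3,0) = 1.5038; S(3,1) = 1.0759; S(3,2) = 0.7697; S(3,3) = 0.5507
Terminal payoffs V(N, i) = max(S_T - K, 0):
  V(3,0) = 0.443783; V(3,1) = 0.015861; V(3,2) = 0.000000; V(3,3) = 0.000000
Backward induction: V(k, i) = exp(-r*dt) * [p * V(k+1, i) + (1-p) * V(k+1, i+1)]; then take max(V_cont, immediate exercise) for American.
  V(2,0) = exp(-r*dt) * [p*0.443783 + (1-p)*0.015861] = 0.211405; exercise = 0.211952; V(2,0) = max -> 0.211952
  V(2,1) = exp(-r*dt) * [p*0.015861 + (1-p)*0.000000] = 0.007248; exercise = 0.000000; V(2,1) = max -> 0.007248
  V(2,2) = exp(-r*dt) * [p*0.000000 + (1-p)*0.000000] = 0.000000; exercise = 0.000000; V(2,2) = max -> 0.000000
  V(1,0) = exp(-r*dt) * [p*0.211952 + (1-p)*0.007248] = 0.100790; exercise = 0.015861; V(1,0) = max -> 0.100790
  V(1,1) = exp(-r*dt) * [p*0.007248 + (1-p)*0.000000] = 0.003312; exercise = 0.000000; V(1,1) = max -> 0.003312
  V(0,0) = exp(-r*dt) * [p*0.100790 + (1-p)*0.003312] = 0.047856; exercise = 0.000000; V(0,0) = max -> 0.047856

Answer: Price = V(0,0) = 0.0479


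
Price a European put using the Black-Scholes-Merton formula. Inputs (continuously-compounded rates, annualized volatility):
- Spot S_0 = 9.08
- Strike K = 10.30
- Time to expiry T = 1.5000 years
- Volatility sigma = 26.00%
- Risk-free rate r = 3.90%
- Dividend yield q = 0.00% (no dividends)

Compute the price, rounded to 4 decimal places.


d1 = (ln(S/K) + (r - q + 0.5*sigma^2) * T) / (sigma * sqrt(T)) = -0.05297713
d2 = d1 - sigma * sqrt(T) = -0.37141080
exp(-rT) = 0.94317824; exp(-qT) = 1.00000000
P = K * exp(-rT) * N(-d2) - S_0 * exp(-qT) * N(-d1)
N(-d1) = 0.52112494; N(-d2) = 0.64483421
P = 10.3000 * 0.94317824 * 0.64483421 - 9.0800 * 1.00000000 * 0.52112494 = 1.5326

Answer: Price = 1.5326


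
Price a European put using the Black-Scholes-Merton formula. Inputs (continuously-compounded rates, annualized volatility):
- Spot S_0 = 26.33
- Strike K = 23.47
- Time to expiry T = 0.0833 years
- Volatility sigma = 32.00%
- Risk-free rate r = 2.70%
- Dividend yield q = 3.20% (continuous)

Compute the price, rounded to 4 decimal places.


d1 = (ln(S/K) + (r - q + 0.5*sigma^2) * T) / (sigma * sqrt(T)) = 1.28667773
d2 = d1 - sigma * sqrt(T) = 1.19432017
exp(-rT) = 0.99775343; exp(-qT) = 0.99733795
P = K * exp(-rT) * N(-d2) - S_0 * exp(-qT) * N(-d1)
N(-d1) = 0.09910332; N(-d2) = 0.11617638
P = 23.4700 * 0.99775343 * 0.11617638 - 26.3300 * 0.99733795 * 0.09910332 = 0.1181

Answer: Price = 0.1181


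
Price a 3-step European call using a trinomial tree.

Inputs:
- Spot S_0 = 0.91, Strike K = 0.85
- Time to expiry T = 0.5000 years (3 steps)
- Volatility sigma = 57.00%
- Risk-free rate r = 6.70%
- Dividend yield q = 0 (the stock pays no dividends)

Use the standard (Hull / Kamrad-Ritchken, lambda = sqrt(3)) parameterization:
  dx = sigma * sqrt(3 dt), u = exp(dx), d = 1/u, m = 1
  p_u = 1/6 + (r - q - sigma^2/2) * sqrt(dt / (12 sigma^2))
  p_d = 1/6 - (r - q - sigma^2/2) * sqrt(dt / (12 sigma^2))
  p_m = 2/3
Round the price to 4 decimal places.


Answer: Price = V(0,0) = 0.1828

Derivation:
dt = T/N = 0.166667; dx = sigma*sqrt(3*dt) = 0.403051
u = exp(dx) = 1.496383; d = 1/u = 0.668278
p_u = 0.146932, p_m = 0.666667, p_d = 0.186402
Discount per step: exp(-r*dt) = 0.988895
Stock lattice S(k, j) with j the centered position index:
  k=0: S(0,+0) = 0.9100
  k=1: S(1,-1) = 0.6081; S(1,+0) = 0.9100; S(1,+1) = 1.3617
  k=2: S(2,-2) = 0.4064; S(2,-1) = 0.6081; S(2,+0) = 0.9100; S(2,+1) = 1.3617; S(2,+2) = 2.0376
  k=3: S(3,-3) = 0.2716; S(3,-2) = 0.4064; S(3,-1) = 0.6081; S(3,+0) = 0.9100; S(3,+1) = 1.3617; S(3,+2) = 2.0376; S(3,+3) = 3.0491
Terminal payoffs V(N, j) = max(S_T - K, 0):
  V(3,-3) = 0.000000; V(3,-2) = 0.000000; V(3,-1) = 0.000000; V(3,+0) = 0.060000; V(3,+1) = 0.511709; V(3,+2) = 1.187638; V(3,+3) = 2.199086
Backward induction: V(k, j) = exp(-r*dt) * [p_u * V(k+1, j+1) + p_m * V(k+1, j) + p_d * V(k+1, j-1)]
  V(2,-2) = exp(-r*dt) * [p_u*0.000000 + p_m*0.000000 + p_d*0.000000] = 0.000000
  V(2,-1) = exp(-r*dt) * [p_u*0.060000 + p_m*0.000000 + p_d*0.000000] = 0.008718
  V(2,+0) = exp(-r*dt) * [p_u*0.511709 + p_m*0.060000 + p_d*0.000000] = 0.113907
  V(2,+1) = exp(-r*dt) * [p_u*1.187638 + p_m*0.511709 + p_d*0.060000] = 0.520975
  V(2,+2) = exp(-r*dt) * [p_u*2.199086 + p_m*1.187638 + p_d*0.511709] = 1.196818
  V(1,-1) = exp(-r*dt) * [p_u*0.113907 + p_m*0.008718 + p_d*0.000000] = 0.022298
  V(1,+0) = exp(-r*dt) * [p_u*0.520975 + p_m*0.113907 + p_d*0.008718] = 0.152400
  V(1,+1) = exp(-r*dt) * [p_u*1.196818 + p_m*0.520975 + p_d*0.113907] = 0.538354
  V(0,+0) = exp(-r*dt) * [p_u*0.538354 + p_m*0.152400 + p_d*0.022298] = 0.182805


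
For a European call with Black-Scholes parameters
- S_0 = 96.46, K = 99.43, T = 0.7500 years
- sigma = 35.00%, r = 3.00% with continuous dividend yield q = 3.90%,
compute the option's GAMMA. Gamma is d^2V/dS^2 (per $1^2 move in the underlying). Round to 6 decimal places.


d1 = 0.0292371352; d2 = -0.2738717561
phi(d1) = 0.3987718069; exp(-qT) = 0.9711736407; exp(-rT) = 0.9777512372
Gamma = exp(-qT) * phi(d1) / (S * sigma * sqrt(T)) = 0.9711736407 * 0.3987718069 / (96.4600 * 0.3500 * 0.8660254038) = 0.013246

Answer: Gamma = 0.013246


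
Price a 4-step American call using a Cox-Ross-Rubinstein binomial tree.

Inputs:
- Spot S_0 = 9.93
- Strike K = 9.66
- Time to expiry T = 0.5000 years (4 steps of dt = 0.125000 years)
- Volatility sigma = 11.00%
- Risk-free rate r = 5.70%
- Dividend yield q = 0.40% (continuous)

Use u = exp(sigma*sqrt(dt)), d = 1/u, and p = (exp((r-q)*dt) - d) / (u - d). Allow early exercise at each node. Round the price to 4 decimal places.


dt = T/N = 0.125000
u = exp(sigma*sqrt(dt)) = 1.039657; d = 1/u = 0.961856
p = (exp((r-q)*dt) - d) / (u - d) = 0.575714
Discount per step: exp(-r*dt) = 0.992900
Stock lattice S(k, i) with i counting down-moves:
  k=0: S(0,0) = 9.9300
  k=1: S(1,0) = 10.3238; S(1,1) = 9.5512
  k=2: S(2,0) = 10.7332; S(2,1) = 9.9300; S(2,2) = 9.1869
  k=3: S(3,0) = 11.1589; S(3,1) = 10.3238; S(3,2) = 9.5512; S(3,3) = 8.8365
  k=4: S(4,0) = 11.6014; S(4,1) = 10.7332; S(4,2) = 9.9300; S(4,3) = 9.1869; S(4,4) = 8.4994
Terminal payoffs V(N, i) = max(S_T - K, 0):
  V(4,0) = 1.941379; V(4,1) = 1.073205; V(4,2) = 0.270000; V(4,3) = 0.000000; V(4,4) = 0.000000
Backward induction: V(k, i) = exp(-r*dt) * [p * V(k+1, i) + (1-p) * V(k+1, i+1)]; then take max(V_cont, immediate exercise) for American.
  V(3,0) = exp(-r*dt) * [p*1.941379 + (1-p)*1.073205] = 1.561857; exercise = 1.498852; V(3,0) = max -> 1.561857
  V(3,1) = exp(-r*dt) * [p*1.073205 + (1-p)*0.270000] = 0.727217; exercise = 0.663794; V(3,1) = max -> 0.727217
  V(3,2) = exp(-r*dt) * [p*0.270000 + (1-p)*0.000000] = 0.154339; exercise = 0.000000; V(3,2) = max -> 0.154339
  V(3,3) = exp(-r*dt) * [p*0.000000 + (1-p)*0.000000] = 0.000000; exercise = 0.000000; V(3,3) = max -> 0.000000
  V(2,0) = exp(-r*dt) * [p*1.561857 + (1-p)*0.727217] = 1.199156; exercise = 1.073205; V(2,0) = max -> 1.199156
  V(2,1) = exp(-r*dt) * [p*0.727217 + (1-p)*0.154339] = 0.480715; exercise = 0.270000; V(2,1) = max -> 0.480715
  V(2,2) = exp(-r*dt) * [p*0.154339 + (1-p)*0.000000] = 0.088224; exercise = 0.000000; V(2,2) = max -> 0.088224
  V(1,0) = exp(-r*dt) * [p*1.199156 + (1-p)*0.480715] = 0.887982; exercise = 0.663794; V(1,0) = max -> 0.887982
  V(1,1) = exp(-r*dt) * [p*0.480715 + (1-p)*0.088224] = 0.311956; exercise = 0.000000; V(1,1) = max -> 0.311956
  V(0,0) = exp(-r*dt) * [p*0.887982 + (1-p)*0.311956] = 0.639013; exercise = 0.270000; V(0,0) = max -> 0.639013

Answer: Price = V(0,0) = 0.6390
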